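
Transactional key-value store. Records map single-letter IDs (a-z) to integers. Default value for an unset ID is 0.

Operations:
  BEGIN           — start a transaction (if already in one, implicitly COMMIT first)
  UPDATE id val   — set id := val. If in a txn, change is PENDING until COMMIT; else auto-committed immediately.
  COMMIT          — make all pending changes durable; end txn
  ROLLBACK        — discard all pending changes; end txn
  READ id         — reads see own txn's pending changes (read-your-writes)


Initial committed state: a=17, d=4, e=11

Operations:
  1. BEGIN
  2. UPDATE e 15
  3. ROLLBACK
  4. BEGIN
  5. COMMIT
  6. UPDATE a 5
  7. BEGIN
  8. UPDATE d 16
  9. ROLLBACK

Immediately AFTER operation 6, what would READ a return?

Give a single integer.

Initial committed: {a=17, d=4, e=11}
Op 1: BEGIN: in_txn=True, pending={}
Op 2: UPDATE e=15 (pending; pending now {e=15})
Op 3: ROLLBACK: discarded pending ['e']; in_txn=False
Op 4: BEGIN: in_txn=True, pending={}
Op 5: COMMIT: merged [] into committed; committed now {a=17, d=4, e=11}
Op 6: UPDATE a=5 (auto-commit; committed a=5)
After op 6: visible(a) = 5 (pending={}, committed={a=5, d=4, e=11})

Answer: 5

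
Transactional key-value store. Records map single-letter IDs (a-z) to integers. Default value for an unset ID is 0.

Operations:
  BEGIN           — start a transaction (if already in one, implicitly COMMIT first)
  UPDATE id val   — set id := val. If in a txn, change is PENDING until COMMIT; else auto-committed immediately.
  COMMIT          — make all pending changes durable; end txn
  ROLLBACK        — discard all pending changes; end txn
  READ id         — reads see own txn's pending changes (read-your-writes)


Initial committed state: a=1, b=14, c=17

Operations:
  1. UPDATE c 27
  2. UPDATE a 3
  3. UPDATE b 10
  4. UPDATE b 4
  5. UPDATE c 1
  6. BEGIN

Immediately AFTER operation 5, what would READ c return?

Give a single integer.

Answer: 1

Derivation:
Initial committed: {a=1, b=14, c=17}
Op 1: UPDATE c=27 (auto-commit; committed c=27)
Op 2: UPDATE a=3 (auto-commit; committed a=3)
Op 3: UPDATE b=10 (auto-commit; committed b=10)
Op 4: UPDATE b=4 (auto-commit; committed b=4)
Op 5: UPDATE c=1 (auto-commit; committed c=1)
After op 5: visible(c) = 1 (pending={}, committed={a=3, b=4, c=1})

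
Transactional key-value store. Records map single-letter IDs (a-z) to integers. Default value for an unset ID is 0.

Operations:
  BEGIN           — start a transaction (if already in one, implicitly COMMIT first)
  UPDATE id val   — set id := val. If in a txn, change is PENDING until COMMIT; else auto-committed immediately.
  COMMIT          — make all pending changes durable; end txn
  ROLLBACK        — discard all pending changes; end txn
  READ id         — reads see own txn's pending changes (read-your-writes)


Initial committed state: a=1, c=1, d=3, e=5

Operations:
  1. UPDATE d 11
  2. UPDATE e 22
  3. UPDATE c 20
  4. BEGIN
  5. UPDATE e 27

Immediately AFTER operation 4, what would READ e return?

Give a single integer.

Answer: 22

Derivation:
Initial committed: {a=1, c=1, d=3, e=5}
Op 1: UPDATE d=11 (auto-commit; committed d=11)
Op 2: UPDATE e=22 (auto-commit; committed e=22)
Op 3: UPDATE c=20 (auto-commit; committed c=20)
Op 4: BEGIN: in_txn=True, pending={}
After op 4: visible(e) = 22 (pending={}, committed={a=1, c=20, d=11, e=22})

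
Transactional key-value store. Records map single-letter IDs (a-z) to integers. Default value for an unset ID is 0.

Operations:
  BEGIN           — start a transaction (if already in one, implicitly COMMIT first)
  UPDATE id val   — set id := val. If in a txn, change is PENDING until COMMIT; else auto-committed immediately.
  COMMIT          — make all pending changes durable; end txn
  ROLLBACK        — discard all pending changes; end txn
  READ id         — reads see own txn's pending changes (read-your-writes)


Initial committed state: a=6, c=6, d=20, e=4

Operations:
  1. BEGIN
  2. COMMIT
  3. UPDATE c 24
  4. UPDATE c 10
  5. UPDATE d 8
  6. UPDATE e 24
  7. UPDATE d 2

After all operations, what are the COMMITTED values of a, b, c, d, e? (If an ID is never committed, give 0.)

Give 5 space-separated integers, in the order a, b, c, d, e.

Answer: 6 0 10 2 24

Derivation:
Initial committed: {a=6, c=6, d=20, e=4}
Op 1: BEGIN: in_txn=True, pending={}
Op 2: COMMIT: merged [] into committed; committed now {a=6, c=6, d=20, e=4}
Op 3: UPDATE c=24 (auto-commit; committed c=24)
Op 4: UPDATE c=10 (auto-commit; committed c=10)
Op 5: UPDATE d=8 (auto-commit; committed d=8)
Op 6: UPDATE e=24 (auto-commit; committed e=24)
Op 7: UPDATE d=2 (auto-commit; committed d=2)
Final committed: {a=6, c=10, d=2, e=24}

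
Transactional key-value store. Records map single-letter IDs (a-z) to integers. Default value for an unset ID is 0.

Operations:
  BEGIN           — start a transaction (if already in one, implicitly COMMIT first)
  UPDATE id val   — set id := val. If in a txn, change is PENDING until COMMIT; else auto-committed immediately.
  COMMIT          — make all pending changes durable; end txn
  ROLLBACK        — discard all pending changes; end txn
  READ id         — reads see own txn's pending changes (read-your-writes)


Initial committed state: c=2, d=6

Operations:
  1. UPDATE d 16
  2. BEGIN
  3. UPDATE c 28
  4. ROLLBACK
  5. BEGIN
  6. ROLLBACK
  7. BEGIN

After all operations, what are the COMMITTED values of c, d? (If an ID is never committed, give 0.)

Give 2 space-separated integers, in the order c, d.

Initial committed: {c=2, d=6}
Op 1: UPDATE d=16 (auto-commit; committed d=16)
Op 2: BEGIN: in_txn=True, pending={}
Op 3: UPDATE c=28 (pending; pending now {c=28})
Op 4: ROLLBACK: discarded pending ['c']; in_txn=False
Op 5: BEGIN: in_txn=True, pending={}
Op 6: ROLLBACK: discarded pending []; in_txn=False
Op 7: BEGIN: in_txn=True, pending={}
Final committed: {c=2, d=16}

Answer: 2 16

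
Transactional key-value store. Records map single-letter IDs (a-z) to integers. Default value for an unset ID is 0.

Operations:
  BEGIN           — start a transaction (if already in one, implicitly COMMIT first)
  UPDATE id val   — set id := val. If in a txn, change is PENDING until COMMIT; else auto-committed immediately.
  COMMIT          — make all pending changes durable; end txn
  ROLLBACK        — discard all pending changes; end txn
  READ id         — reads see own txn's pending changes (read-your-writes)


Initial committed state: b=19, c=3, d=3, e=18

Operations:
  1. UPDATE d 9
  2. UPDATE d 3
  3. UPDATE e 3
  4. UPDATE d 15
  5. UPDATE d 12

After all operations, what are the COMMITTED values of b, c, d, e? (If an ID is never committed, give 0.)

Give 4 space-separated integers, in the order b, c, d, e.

Initial committed: {b=19, c=3, d=3, e=18}
Op 1: UPDATE d=9 (auto-commit; committed d=9)
Op 2: UPDATE d=3 (auto-commit; committed d=3)
Op 3: UPDATE e=3 (auto-commit; committed e=3)
Op 4: UPDATE d=15 (auto-commit; committed d=15)
Op 5: UPDATE d=12 (auto-commit; committed d=12)
Final committed: {b=19, c=3, d=12, e=3}

Answer: 19 3 12 3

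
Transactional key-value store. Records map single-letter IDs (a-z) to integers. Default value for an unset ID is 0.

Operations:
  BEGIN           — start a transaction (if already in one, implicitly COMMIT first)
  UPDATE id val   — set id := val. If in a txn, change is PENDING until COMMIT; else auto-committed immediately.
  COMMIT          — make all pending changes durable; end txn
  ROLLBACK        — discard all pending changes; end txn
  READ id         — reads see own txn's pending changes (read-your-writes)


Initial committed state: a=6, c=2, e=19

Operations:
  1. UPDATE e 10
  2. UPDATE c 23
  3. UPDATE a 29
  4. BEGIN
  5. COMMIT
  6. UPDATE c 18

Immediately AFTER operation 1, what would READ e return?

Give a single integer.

Answer: 10

Derivation:
Initial committed: {a=6, c=2, e=19}
Op 1: UPDATE e=10 (auto-commit; committed e=10)
After op 1: visible(e) = 10 (pending={}, committed={a=6, c=2, e=10})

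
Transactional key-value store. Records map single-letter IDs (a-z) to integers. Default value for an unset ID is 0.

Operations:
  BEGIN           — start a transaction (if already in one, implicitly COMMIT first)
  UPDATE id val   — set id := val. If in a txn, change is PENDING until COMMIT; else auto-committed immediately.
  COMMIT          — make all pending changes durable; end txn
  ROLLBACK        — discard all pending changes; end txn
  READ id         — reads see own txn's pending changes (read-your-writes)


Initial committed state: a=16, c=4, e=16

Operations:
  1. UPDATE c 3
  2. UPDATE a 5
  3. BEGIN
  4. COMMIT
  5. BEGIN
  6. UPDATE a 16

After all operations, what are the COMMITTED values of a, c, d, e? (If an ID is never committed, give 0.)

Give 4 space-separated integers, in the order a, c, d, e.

Answer: 5 3 0 16

Derivation:
Initial committed: {a=16, c=4, e=16}
Op 1: UPDATE c=3 (auto-commit; committed c=3)
Op 2: UPDATE a=5 (auto-commit; committed a=5)
Op 3: BEGIN: in_txn=True, pending={}
Op 4: COMMIT: merged [] into committed; committed now {a=5, c=3, e=16}
Op 5: BEGIN: in_txn=True, pending={}
Op 6: UPDATE a=16 (pending; pending now {a=16})
Final committed: {a=5, c=3, e=16}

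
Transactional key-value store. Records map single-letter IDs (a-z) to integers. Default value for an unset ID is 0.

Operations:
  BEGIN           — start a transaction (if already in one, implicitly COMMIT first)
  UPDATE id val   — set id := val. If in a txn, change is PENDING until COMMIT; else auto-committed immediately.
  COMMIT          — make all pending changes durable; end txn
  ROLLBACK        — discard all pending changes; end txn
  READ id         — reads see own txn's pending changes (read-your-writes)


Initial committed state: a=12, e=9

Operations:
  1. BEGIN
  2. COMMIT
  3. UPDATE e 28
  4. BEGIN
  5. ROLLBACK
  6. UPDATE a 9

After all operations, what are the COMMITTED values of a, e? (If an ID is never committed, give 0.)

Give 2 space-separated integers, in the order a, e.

Initial committed: {a=12, e=9}
Op 1: BEGIN: in_txn=True, pending={}
Op 2: COMMIT: merged [] into committed; committed now {a=12, e=9}
Op 3: UPDATE e=28 (auto-commit; committed e=28)
Op 4: BEGIN: in_txn=True, pending={}
Op 5: ROLLBACK: discarded pending []; in_txn=False
Op 6: UPDATE a=9 (auto-commit; committed a=9)
Final committed: {a=9, e=28}

Answer: 9 28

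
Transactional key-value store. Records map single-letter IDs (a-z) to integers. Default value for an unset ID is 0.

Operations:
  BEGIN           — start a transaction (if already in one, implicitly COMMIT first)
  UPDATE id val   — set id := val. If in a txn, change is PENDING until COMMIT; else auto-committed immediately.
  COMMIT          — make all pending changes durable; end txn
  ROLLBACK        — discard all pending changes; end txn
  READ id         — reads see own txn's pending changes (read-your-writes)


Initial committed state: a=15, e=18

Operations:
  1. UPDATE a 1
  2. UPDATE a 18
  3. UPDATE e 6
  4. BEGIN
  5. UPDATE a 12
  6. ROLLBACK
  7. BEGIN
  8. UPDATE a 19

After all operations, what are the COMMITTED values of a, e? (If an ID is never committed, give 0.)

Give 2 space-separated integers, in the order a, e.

Initial committed: {a=15, e=18}
Op 1: UPDATE a=1 (auto-commit; committed a=1)
Op 2: UPDATE a=18 (auto-commit; committed a=18)
Op 3: UPDATE e=6 (auto-commit; committed e=6)
Op 4: BEGIN: in_txn=True, pending={}
Op 5: UPDATE a=12 (pending; pending now {a=12})
Op 6: ROLLBACK: discarded pending ['a']; in_txn=False
Op 7: BEGIN: in_txn=True, pending={}
Op 8: UPDATE a=19 (pending; pending now {a=19})
Final committed: {a=18, e=6}

Answer: 18 6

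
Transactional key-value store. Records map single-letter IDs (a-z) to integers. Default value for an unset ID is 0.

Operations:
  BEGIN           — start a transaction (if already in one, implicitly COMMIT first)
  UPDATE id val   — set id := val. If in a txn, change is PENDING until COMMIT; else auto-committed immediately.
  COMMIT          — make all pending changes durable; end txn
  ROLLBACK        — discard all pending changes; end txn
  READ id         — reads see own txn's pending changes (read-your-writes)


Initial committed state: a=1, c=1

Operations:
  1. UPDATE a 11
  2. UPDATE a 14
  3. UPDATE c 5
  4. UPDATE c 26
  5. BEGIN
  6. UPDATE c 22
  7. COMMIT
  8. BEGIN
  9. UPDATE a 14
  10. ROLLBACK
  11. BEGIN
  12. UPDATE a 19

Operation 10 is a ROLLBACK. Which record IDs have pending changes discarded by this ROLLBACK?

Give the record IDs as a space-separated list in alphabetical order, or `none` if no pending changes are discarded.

Answer: a

Derivation:
Initial committed: {a=1, c=1}
Op 1: UPDATE a=11 (auto-commit; committed a=11)
Op 2: UPDATE a=14 (auto-commit; committed a=14)
Op 3: UPDATE c=5 (auto-commit; committed c=5)
Op 4: UPDATE c=26 (auto-commit; committed c=26)
Op 5: BEGIN: in_txn=True, pending={}
Op 6: UPDATE c=22 (pending; pending now {c=22})
Op 7: COMMIT: merged ['c'] into committed; committed now {a=14, c=22}
Op 8: BEGIN: in_txn=True, pending={}
Op 9: UPDATE a=14 (pending; pending now {a=14})
Op 10: ROLLBACK: discarded pending ['a']; in_txn=False
Op 11: BEGIN: in_txn=True, pending={}
Op 12: UPDATE a=19 (pending; pending now {a=19})
ROLLBACK at op 10 discards: ['a']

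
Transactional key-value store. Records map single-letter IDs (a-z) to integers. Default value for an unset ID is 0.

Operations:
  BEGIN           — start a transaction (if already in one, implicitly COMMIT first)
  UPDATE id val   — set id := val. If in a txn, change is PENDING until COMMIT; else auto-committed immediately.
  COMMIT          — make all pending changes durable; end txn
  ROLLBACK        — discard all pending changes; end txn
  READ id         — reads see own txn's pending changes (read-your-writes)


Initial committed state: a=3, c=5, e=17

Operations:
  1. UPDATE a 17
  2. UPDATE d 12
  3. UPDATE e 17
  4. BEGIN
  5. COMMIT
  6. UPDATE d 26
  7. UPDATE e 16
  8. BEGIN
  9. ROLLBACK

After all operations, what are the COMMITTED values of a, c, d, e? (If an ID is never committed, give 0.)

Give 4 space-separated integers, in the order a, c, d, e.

Initial committed: {a=3, c=5, e=17}
Op 1: UPDATE a=17 (auto-commit; committed a=17)
Op 2: UPDATE d=12 (auto-commit; committed d=12)
Op 3: UPDATE e=17 (auto-commit; committed e=17)
Op 4: BEGIN: in_txn=True, pending={}
Op 5: COMMIT: merged [] into committed; committed now {a=17, c=5, d=12, e=17}
Op 6: UPDATE d=26 (auto-commit; committed d=26)
Op 7: UPDATE e=16 (auto-commit; committed e=16)
Op 8: BEGIN: in_txn=True, pending={}
Op 9: ROLLBACK: discarded pending []; in_txn=False
Final committed: {a=17, c=5, d=26, e=16}

Answer: 17 5 26 16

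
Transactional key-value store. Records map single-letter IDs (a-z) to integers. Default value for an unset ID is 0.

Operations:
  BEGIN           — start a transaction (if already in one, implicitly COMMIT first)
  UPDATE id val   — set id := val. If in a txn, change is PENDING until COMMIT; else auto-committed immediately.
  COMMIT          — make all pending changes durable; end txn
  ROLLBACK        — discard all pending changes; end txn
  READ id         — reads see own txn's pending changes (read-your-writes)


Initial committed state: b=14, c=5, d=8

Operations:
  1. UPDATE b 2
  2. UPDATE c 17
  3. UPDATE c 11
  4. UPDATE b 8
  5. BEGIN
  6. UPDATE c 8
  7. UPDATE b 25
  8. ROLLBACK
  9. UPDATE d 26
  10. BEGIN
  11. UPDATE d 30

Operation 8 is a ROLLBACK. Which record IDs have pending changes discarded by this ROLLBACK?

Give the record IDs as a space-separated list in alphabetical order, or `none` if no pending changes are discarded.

Answer: b c

Derivation:
Initial committed: {b=14, c=5, d=8}
Op 1: UPDATE b=2 (auto-commit; committed b=2)
Op 2: UPDATE c=17 (auto-commit; committed c=17)
Op 3: UPDATE c=11 (auto-commit; committed c=11)
Op 4: UPDATE b=8 (auto-commit; committed b=8)
Op 5: BEGIN: in_txn=True, pending={}
Op 6: UPDATE c=8 (pending; pending now {c=8})
Op 7: UPDATE b=25 (pending; pending now {b=25, c=8})
Op 8: ROLLBACK: discarded pending ['b', 'c']; in_txn=False
Op 9: UPDATE d=26 (auto-commit; committed d=26)
Op 10: BEGIN: in_txn=True, pending={}
Op 11: UPDATE d=30 (pending; pending now {d=30})
ROLLBACK at op 8 discards: ['b', 'c']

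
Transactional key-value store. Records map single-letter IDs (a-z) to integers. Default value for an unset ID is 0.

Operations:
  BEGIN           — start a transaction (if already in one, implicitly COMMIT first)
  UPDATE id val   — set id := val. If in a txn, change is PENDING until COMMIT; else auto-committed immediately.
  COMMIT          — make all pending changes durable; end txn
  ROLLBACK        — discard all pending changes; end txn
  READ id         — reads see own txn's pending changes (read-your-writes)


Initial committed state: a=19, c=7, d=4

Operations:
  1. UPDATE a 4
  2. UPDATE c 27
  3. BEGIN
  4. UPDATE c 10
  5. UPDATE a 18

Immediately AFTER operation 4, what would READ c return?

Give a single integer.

Initial committed: {a=19, c=7, d=4}
Op 1: UPDATE a=4 (auto-commit; committed a=4)
Op 2: UPDATE c=27 (auto-commit; committed c=27)
Op 3: BEGIN: in_txn=True, pending={}
Op 4: UPDATE c=10 (pending; pending now {c=10})
After op 4: visible(c) = 10 (pending={c=10}, committed={a=4, c=27, d=4})

Answer: 10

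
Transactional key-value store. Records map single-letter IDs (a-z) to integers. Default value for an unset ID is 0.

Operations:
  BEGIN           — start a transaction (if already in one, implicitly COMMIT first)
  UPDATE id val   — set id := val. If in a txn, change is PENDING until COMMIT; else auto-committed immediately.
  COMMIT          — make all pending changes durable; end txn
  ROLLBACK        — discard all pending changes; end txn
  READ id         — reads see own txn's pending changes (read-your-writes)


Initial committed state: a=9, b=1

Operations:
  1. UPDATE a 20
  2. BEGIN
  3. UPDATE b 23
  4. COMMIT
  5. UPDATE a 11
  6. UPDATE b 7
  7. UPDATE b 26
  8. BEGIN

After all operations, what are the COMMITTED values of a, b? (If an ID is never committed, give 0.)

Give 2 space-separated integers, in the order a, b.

Initial committed: {a=9, b=1}
Op 1: UPDATE a=20 (auto-commit; committed a=20)
Op 2: BEGIN: in_txn=True, pending={}
Op 3: UPDATE b=23 (pending; pending now {b=23})
Op 4: COMMIT: merged ['b'] into committed; committed now {a=20, b=23}
Op 5: UPDATE a=11 (auto-commit; committed a=11)
Op 6: UPDATE b=7 (auto-commit; committed b=7)
Op 7: UPDATE b=26 (auto-commit; committed b=26)
Op 8: BEGIN: in_txn=True, pending={}
Final committed: {a=11, b=26}

Answer: 11 26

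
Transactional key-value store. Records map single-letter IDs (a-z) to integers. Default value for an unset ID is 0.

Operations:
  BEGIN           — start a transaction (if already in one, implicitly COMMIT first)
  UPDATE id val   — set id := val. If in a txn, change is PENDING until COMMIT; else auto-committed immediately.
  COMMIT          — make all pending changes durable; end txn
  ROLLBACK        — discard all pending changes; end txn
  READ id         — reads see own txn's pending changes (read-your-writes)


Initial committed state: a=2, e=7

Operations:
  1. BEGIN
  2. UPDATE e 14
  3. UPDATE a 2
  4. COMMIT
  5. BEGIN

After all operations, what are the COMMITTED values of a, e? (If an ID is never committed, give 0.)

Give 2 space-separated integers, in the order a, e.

Answer: 2 14

Derivation:
Initial committed: {a=2, e=7}
Op 1: BEGIN: in_txn=True, pending={}
Op 2: UPDATE e=14 (pending; pending now {e=14})
Op 3: UPDATE a=2 (pending; pending now {a=2, e=14})
Op 4: COMMIT: merged ['a', 'e'] into committed; committed now {a=2, e=14}
Op 5: BEGIN: in_txn=True, pending={}
Final committed: {a=2, e=14}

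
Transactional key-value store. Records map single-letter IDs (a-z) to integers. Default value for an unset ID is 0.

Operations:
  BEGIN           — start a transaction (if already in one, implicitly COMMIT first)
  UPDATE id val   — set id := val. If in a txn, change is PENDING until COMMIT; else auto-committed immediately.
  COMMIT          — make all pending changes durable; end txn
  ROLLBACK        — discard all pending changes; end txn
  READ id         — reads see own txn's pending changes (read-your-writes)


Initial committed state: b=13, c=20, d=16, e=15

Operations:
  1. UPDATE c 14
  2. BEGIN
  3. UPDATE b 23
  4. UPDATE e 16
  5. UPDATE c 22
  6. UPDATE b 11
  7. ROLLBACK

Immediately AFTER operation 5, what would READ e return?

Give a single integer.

Initial committed: {b=13, c=20, d=16, e=15}
Op 1: UPDATE c=14 (auto-commit; committed c=14)
Op 2: BEGIN: in_txn=True, pending={}
Op 3: UPDATE b=23 (pending; pending now {b=23})
Op 4: UPDATE e=16 (pending; pending now {b=23, e=16})
Op 5: UPDATE c=22 (pending; pending now {b=23, c=22, e=16})
After op 5: visible(e) = 16 (pending={b=23, c=22, e=16}, committed={b=13, c=14, d=16, e=15})

Answer: 16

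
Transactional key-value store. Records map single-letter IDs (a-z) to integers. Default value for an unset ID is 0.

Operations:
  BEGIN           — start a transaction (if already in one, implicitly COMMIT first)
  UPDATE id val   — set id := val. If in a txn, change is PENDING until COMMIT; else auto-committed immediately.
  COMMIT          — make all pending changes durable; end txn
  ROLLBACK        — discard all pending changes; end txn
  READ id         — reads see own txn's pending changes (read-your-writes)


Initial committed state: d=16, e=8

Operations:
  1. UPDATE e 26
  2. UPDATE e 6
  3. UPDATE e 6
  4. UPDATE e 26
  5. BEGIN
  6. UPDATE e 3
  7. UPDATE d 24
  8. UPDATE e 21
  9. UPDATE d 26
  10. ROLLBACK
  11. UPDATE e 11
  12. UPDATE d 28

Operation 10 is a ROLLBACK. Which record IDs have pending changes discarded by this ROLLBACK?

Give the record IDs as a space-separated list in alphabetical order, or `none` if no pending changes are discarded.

Answer: d e

Derivation:
Initial committed: {d=16, e=8}
Op 1: UPDATE e=26 (auto-commit; committed e=26)
Op 2: UPDATE e=6 (auto-commit; committed e=6)
Op 3: UPDATE e=6 (auto-commit; committed e=6)
Op 4: UPDATE e=26 (auto-commit; committed e=26)
Op 5: BEGIN: in_txn=True, pending={}
Op 6: UPDATE e=3 (pending; pending now {e=3})
Op 7: UPDATE d=24 (pending; pending now {d=24, e=3})
Op 8: UPDATE e=21 (pending; pending now {d=24, e=21})
Op 9: UPDATE d=26 (pending; pending now {d=26, e=21})
Op 10: ROLLBACK: discarded pending ['d', 'e']; in_txn=False
Op 11: UPDATE e=11 (auto-commit; committed e=11)
Op 12: UPDATE d=28 (auto-commit; committed d=28)
ROLLBACK at op 10 discards: ['d', 'e']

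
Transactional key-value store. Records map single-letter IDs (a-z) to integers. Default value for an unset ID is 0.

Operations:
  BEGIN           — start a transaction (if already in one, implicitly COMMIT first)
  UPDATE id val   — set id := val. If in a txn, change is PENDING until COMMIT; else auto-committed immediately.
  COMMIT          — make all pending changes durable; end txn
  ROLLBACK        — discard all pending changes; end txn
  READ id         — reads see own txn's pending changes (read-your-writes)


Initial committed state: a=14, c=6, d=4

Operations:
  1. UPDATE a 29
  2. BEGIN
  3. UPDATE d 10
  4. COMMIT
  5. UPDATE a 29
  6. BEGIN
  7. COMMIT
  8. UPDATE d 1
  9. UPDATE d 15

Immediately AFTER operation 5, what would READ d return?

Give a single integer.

Answer: 10

Derivation:
Initial committed: {a=14, c=6, d=4}
Op 1: UPDATE a=29 (auto-commit; committed a=29)
Op 2: BEGIN: in_txn=True, pending={}
Op 3: UPDATE d=10 (pending; pending now {d=10})
Op 4: COMMIT: merged ['d'] into committed; committed now {a=29, c=6, d=10}
Op 5: UPDATE a=29 (auto-commit; committed a=29)
After op 5: visible(d) = 10 (pending={}, committed={a=29, c=6, d=10})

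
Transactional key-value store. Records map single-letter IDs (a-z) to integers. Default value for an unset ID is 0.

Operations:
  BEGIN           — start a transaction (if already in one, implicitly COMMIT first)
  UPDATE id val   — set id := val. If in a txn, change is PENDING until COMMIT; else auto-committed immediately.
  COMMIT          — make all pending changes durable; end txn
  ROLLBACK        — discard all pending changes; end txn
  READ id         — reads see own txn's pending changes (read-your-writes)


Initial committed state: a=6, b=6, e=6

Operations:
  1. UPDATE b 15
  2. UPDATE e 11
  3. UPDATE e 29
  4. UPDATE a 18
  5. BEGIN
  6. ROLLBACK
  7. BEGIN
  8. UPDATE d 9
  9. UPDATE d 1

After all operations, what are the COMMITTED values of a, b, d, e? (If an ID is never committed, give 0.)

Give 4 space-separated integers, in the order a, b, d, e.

Initial committed: {a=6, b=6, e=6}
Op 1: UPDATE b=15 (auto-commit; committed b=15)
Op 2: UPDATE e=11 (auto-commit; committed e=11)
Op 3: UPDATE e=29 (auto-commit; committed e=29)
Op 4: UPDATE a=18 (auto-commit; committed a=18)
Op 5: BEGIN: in_txn=True, pending={}
Op 6: ROLLBACK: discarded pending []; in_txn=False
Op 7: BEGIN: in_txn=True, pending={}
Op 8: UPDATE d=9 (pending; pending now {d=9})
Op 9: UPDATE d=1 (pending; pending now {d=1})
Final committed: {a=18, b=15, e=29}

Answer: 18 15 0 29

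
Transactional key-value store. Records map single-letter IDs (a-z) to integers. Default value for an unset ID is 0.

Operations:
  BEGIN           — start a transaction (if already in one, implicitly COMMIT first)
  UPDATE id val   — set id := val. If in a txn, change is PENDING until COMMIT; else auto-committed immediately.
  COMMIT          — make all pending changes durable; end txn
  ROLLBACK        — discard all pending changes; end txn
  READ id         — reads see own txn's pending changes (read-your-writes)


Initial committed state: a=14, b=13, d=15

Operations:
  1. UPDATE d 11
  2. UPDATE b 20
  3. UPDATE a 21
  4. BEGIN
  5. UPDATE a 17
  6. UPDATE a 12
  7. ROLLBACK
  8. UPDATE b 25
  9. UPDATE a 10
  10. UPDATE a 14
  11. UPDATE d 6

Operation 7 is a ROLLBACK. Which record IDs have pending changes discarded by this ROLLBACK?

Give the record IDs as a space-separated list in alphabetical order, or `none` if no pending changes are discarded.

Answer: a

Derivation:
Initial committed: {a=14, b=13, d=15}
Op 1: UPDATE d=11 (auto-commit; committed d=11)
Op 2: UPDATE b=20 (auto-commit; committed b=20)
Op 3: UPDATE a=21 (auto-commit; committed a=21)
Op 4: BEGIN: in_txn=True, pending={}
Op 5: UPDATE a=17 (pending; pending now {a=17})
Op 6: UPDATE a=12 (pending; pending now {a=12})
Op 7: ROLLBACK: discarded pending ['a']; in_txn=False
Op 8: UPDATE b=25 (auto-commit; committed b=25)
Op 9: UPDATE a=10 (auto-commit; committed a=10)
Op 10: UPDATE a=14 (auto-commit; committed a=14)
Op 11: UPDATE d=6 (auto-commit; committed d=6)
ROLLBACK at op 7 discards: ['a']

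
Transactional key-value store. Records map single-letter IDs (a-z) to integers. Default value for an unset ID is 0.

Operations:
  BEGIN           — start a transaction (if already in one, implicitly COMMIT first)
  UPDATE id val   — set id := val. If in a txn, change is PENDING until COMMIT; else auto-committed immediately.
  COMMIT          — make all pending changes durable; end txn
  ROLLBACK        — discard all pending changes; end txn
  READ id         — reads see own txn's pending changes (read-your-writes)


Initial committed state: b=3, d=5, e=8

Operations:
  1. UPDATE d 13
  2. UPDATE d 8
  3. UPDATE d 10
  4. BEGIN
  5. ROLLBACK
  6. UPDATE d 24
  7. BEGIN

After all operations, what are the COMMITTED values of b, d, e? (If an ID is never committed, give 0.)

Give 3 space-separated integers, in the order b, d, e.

Answer: 3 24 8

Derivation:
Initial committed: {b=3, d=5, e=8}
Op 1: UPDATE d=13 (auto-commit; committed d=13)
Op 2: UPDATE d=8 (auto-commit; committed d=8)
Op 3: UPDATE d=10 (auto-commit; committed d=10)
Op 4: BEGIN: in_txn=True, pending={}
Op 5: ROLLBACK: discarded pending []; in_txn=False
Op 6: UPDATE d=24 (auto-commit; committed d=24)
Op 7: BEGIN: in_txn=True, pending={}
Final committed: {b=3, d=24, e=8}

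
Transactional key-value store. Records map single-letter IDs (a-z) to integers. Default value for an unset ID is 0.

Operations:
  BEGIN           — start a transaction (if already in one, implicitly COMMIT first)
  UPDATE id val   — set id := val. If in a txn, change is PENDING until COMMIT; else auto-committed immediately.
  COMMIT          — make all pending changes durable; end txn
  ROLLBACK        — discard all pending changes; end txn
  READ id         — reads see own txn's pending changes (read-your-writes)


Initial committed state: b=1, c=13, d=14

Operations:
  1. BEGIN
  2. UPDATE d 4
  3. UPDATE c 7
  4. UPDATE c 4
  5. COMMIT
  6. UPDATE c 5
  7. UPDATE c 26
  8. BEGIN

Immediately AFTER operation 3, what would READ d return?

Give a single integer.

Initial committed: {b=1, c=13, d=14}
Op 1: BEGIN: in_txn=True, pending={}
Op 2: UPDATE d=4 (pending; pending now {d=4})
Op 3: UPDATE c=7 (pending; pending now {c=7, d=4})
After op 3: visible(d) = 4 (pending={c=7, d=4}, committed={b=1, c=13, d=14})

Answer: 4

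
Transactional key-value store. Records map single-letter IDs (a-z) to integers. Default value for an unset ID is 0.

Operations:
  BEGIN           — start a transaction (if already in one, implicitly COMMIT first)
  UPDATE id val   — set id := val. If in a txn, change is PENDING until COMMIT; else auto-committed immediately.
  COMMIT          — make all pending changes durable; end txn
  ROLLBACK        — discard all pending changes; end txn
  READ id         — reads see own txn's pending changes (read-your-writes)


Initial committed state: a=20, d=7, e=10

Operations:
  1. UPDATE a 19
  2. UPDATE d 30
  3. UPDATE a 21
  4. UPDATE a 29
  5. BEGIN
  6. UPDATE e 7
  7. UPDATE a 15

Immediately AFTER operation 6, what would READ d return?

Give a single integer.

Answer: 30

Derivation:
Initial committed: {a=20, d=7, e=10}
Op 1: UPDATE a=19 (auto-commit; committed a=19)
Op 2: UPDATE d=30 (auto-commit; committed d=30)
Op 3: UPDATE a=21 (auto-commit; committed a=21)
Op 4: UPDATE a=29 (auto-commit; committed a=29)
Op 5: BEGIN: in_txn=True, pending={}
Op 6: UPDATE e=7 (pending; pending now {e=7})
After op 6: visible(d) = 30 (pending={e=7}, committed={a=29, d=30, e=10})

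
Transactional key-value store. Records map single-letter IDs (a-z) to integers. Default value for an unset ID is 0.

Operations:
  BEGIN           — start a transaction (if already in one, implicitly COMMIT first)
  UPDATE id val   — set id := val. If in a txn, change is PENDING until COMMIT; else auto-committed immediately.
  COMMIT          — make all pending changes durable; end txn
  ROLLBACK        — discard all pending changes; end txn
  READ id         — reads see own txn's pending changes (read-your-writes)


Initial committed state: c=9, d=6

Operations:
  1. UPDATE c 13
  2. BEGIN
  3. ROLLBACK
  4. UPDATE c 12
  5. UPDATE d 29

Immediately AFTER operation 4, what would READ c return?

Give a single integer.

Answer: 12

Derivation:
Initial committed: {c=9, d=6}
Op 1: UPDATE c=13 (auto-commit; committed c=13)
Op 2: BEGIN: in_txn=True, pending={}
Op 3: ROLLBACK: discarded pending []; in_txn=False
Op 4: UPDATE c=12 (auto-commit; committed c=12)
After op 4: visible(c) = 12 (pending={}, committed={c=12, d=6})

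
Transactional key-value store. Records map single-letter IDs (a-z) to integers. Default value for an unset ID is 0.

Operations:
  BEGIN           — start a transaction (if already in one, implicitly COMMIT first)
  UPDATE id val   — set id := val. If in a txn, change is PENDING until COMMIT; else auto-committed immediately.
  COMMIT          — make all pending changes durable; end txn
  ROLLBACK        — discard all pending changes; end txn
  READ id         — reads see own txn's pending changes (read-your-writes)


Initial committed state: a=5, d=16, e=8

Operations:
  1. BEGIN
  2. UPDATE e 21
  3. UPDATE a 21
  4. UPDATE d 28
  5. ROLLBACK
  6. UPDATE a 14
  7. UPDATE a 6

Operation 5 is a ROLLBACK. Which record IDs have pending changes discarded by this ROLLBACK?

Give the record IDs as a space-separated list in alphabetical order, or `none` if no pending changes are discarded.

Answer: a d e

Derivation:
Initial committed: {a=5, d=16, e=8}
Op 1: BEGIN: in_txn=True, pending={}
Op 2: UPDATE e=21 (pending; pending now {e=21})
Op 3: UPDATE a=21 (pending; pending now {a=21, e=21})
Op 4: UPDATE d=28 (pending; pending now {a=21, d=28, e=21})
Op 5: ROLLBACK: discarded pending ['a', 'd', 'e']; in_txn=False
Op 6: UPDATE a=14 (auto-commit; committed a=14)
Op 7: UPDATE a=6 (auto-commit; committed a=6)
ROLLBACK at op 5 discards: ['a', 'd', 'e']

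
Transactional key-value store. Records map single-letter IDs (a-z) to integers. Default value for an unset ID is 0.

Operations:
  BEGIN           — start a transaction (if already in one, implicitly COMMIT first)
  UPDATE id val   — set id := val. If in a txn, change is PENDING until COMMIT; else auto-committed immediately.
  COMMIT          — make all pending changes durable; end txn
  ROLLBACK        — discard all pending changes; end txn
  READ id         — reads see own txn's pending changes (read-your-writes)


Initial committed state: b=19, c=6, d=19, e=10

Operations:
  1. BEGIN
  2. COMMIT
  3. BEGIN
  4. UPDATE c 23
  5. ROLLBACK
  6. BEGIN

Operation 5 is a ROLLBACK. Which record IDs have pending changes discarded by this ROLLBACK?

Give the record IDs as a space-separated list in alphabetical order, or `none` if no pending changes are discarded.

Answer: c

Derivation:
Initial committed: {b=19, c=6, d=19, e=10}
Op 1: BEGIN: in_txn=True, pending={}
Op 2: COMMIT: merged [] into committed; committed now {b=19, c=6, d=19, e=10}
Op 3: BEGIN: in_txn=True, pending={}
Op 4: UPDATE c=23 (pending; pending now {c=23})
Op 5: ROLLBACK: discarded pending ['c']; in_txn=False
Op 6: BEGIN: in_txn=True, pending={}
ROLLBACK at op 5 discards: ['c']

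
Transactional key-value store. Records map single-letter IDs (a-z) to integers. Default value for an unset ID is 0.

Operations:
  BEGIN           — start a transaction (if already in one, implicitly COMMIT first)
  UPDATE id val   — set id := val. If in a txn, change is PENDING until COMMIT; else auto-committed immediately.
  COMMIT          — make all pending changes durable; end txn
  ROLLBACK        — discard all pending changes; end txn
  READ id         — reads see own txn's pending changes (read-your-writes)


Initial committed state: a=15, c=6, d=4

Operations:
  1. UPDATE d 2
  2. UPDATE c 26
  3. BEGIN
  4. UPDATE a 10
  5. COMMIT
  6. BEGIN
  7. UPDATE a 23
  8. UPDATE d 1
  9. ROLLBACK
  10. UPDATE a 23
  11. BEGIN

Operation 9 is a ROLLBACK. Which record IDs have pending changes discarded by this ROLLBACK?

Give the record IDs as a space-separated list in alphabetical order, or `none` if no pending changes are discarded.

Initial committed: {a=15, c=6, d=4}
Op 1: UPDATE d=2 (auto-commit; committed d=2)
Op 2: UPDATE c=26 (auto-commit; committed c=26)
Op 3: BEGIN: in_txn=True, pending={}
Op 4: UPDATE a=10 (pending; pending now {a=10})
Op 5: COMMIT: merged ['a'] into committed; committed now {a=10, c=26, d=2}
Op 6: BEGIN: in_txn=True, pending={}
Op 7: UPDATE a=23 (pending; pending now {a=23})
Op 8: UPDATE d=1 (pending; pending now {a=23, d=1})
Op 9: ROLLBACK: discarded pending ['a', 'd']; in_txn=False
Op 10: UPDATE a=23 (auto-commit; committed a=23)
Op 11: BEGIN: in_txn=True, pending={}
ROLLBACK at op 9 discards: ['a', 'd']

Answer: a d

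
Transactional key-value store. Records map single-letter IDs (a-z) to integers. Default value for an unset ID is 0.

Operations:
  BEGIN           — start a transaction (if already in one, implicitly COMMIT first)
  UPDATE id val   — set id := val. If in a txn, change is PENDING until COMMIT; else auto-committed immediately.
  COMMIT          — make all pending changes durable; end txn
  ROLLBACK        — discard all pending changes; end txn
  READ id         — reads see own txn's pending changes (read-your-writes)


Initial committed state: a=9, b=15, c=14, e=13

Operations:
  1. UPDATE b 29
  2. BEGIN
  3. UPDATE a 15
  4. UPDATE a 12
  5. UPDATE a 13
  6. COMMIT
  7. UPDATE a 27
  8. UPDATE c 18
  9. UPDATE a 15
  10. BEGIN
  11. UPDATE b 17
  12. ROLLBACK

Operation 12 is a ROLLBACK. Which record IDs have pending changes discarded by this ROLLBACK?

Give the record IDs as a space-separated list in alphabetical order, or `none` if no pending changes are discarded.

Initial committed: {a=9, b=15, c=14, e=13}
Op 1: UPDATE b=29 (auto-commit; committed b=29)
Op 2: BEGIN: in_txn=True, pending={}
Op 3: UPDATE a=15 (pending; pending now {a=15})
Op 4: UPDATE a=12 (pending; pending now {a=12})
Op 5: UPDATE a=13 (pending; pending now {a=13})
Op 6: COMMIT: merged ['a'] into committed; committed now {a=13, b=29, c=14, e=13}
Op 7: UPDATE a=27 (auto-commit; committed a=27)
Op 8: UPDATE c=18 (auto-commit; committed c=18)
Op 9: UPDATE a=15 (auto-commit; committed a=15)
Op 10: BEGIN: in_txn=True, pending={}
Op 11: UPDATE b=17 (pending; pending now {b=17})
Op 12: ROLLBACK: discarded pending ['b']; in_txn=False
ROLLBACK at op 12 discards: ['b']

Answer: b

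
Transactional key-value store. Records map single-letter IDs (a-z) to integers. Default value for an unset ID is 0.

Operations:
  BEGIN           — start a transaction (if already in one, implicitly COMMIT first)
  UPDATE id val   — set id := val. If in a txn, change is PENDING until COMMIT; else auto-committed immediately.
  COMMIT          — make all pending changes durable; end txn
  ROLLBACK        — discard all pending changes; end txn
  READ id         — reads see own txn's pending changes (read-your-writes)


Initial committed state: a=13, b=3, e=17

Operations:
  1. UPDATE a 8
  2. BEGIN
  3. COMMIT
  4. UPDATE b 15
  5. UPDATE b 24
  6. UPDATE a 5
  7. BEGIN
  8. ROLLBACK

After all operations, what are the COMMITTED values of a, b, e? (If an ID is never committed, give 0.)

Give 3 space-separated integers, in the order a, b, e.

Initial committed: {a=13, b=3, e=17}
Op 1: UPDATE a=8 (auto-commit; committed a=8)
Op 2: BEGIN: in_txn=True, pending={}
Op 3: COMMIT: merged [] into committed; committed now {a=8, b=3, e=17}
Op 4: UPDATE b=15 (auto-commit; committed b=15)
Op 5: UPDATE b=24 (auto-commit; committed b=24)
Op 6: UPDATE a=5 (auto-commit; committed a=5)
Op 7: BEGIN: in_txn=True, pending={}
Op 8: ROLLBACK: discarded pending []; in_txn=False
Final committed: {a=5, b=24, e=17}

Answer: 5 24 17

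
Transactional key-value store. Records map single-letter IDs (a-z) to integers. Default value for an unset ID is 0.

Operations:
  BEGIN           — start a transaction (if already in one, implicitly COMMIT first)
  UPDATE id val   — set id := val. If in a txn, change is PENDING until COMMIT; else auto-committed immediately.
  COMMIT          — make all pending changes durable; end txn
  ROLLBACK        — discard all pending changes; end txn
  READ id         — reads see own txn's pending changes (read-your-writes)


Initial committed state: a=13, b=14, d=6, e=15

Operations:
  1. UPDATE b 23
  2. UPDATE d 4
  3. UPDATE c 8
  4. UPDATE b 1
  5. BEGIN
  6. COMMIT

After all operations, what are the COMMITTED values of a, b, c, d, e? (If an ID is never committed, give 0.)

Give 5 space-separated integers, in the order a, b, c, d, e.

Initial committed: {a=13, b=14, d=6, e=15}
Op 1: UPDATE b=23 (auto-commit; committed b=23)
Op 2: UPDATE d=4 (auto-commit; committed d=4)
Op 3: UPDATE c=8 (auto-commit; committed c=8)
Op 4: UPDATE b=1 (auto-commit; committed b=1)
Op 5: BEGIN: in_txn=True, pending={}
Op 6: COMMIT: merged [] into committed; committed now {a=13, b=1, c=8, d=4, e=15}
Final committed: {a=13, b=1, c=8, d=4, e=15}

Answer: 13 1 8 4 15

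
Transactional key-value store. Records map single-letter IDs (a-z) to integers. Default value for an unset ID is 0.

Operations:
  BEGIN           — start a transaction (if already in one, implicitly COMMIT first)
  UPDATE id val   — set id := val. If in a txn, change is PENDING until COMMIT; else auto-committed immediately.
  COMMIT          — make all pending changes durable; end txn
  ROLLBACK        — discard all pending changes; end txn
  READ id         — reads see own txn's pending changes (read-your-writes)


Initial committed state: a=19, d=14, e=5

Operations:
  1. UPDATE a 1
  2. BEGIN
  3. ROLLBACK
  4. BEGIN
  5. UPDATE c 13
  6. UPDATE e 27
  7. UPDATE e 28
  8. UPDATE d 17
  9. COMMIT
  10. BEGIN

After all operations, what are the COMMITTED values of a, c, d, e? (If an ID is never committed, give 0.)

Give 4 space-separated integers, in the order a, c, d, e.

Answer: 1 13 17 28

Derivation:
Initial committed: {a=19, d=14, e=5}
Op 1: UPDATE a=1 (auto-commit; committed a=1)
Op 2: BEGIN: in_txn=True, pending={}
Op 3: ROLLBACK: discarded pending []; in_txn=False
Op 4: BEGIN: in_txn=True, pending={}
Op 5: UPDATE c=13 (pending; pending now {c=13})
Op 6: UPDATE e=27 (pending; pending now {c=13, e=27})
Op 7: UPDATE e=28 (pending; pending now {c=13, e=28})
Op 8: UPDATE d=17 (pending; pending now {c=13, d=17, e=28})
Op 9: COMMIT: merged ['c', 'd', 'e'] into committed; committed now {a=1, c=13, d=17, e=28}
Op 10: BEGIN: in_txn=True, pending={}
Final committed: {a=1, c=13, d=17, e=28}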